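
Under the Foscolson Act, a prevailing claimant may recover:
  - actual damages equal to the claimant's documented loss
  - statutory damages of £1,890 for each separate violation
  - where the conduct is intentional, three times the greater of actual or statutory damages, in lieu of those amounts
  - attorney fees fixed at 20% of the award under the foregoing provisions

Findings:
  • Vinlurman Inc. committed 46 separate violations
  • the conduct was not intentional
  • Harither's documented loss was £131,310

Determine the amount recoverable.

£261,900

Statutory damages: 46 × £1,890 = £86,940
Conduct not intentional: the in-lieu enhancement does not apply.
Actual plus statutory damages: £131,310 + £86,940 = £218,250
Attorney fees: 20% of £218,250 = £43,650
Total recovery: £218,250 + £43,650 = £261,900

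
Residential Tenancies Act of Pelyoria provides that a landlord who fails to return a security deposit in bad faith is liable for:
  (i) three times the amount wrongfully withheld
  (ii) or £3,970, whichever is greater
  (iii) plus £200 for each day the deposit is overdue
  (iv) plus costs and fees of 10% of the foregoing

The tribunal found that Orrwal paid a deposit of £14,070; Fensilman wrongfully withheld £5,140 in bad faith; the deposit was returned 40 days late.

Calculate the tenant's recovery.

£25,762

Trebled: 3 × £5,140 = £15,420
Minimum £3,970: £15,420 meets the minimum, no increase.
Late-return penalty: 40 × £200 = £8,000
Damages plus late penalty: £15,420 + £8,000 = £23,420
Costs and fees: 10% of £23,420 = £2,342
Total recovery: £23,420 + £2,342 = £25,762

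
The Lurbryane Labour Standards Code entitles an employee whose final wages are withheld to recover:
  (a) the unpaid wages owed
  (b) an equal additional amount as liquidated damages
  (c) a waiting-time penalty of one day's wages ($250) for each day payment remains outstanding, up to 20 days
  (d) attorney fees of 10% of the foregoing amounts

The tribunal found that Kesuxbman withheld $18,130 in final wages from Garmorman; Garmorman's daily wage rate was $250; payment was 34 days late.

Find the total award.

Liquidated damages (equal amount): $18,130
Penalty days: min(34, 20) = 20
Waiting-time penalty: 20 × $250 = $5,000
Subtotal: $18,130 + $18,130 + $5,000 = $41,260
Attorney fees: 10% of $41,260 = $4,126
Total award: $41,260 + $4,126 = $45,386

$45,386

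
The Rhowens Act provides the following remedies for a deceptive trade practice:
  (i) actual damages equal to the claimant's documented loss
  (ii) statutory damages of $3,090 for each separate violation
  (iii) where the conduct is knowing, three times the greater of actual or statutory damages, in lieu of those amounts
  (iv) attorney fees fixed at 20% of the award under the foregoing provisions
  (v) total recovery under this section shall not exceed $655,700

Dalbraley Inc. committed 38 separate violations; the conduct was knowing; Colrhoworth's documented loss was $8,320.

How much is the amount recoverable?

Total recovery: $422,712

Statutory damages: 38 × $3,090 = $117,420
Greater of actual damages ($8,320) or statutory damages ($117,420): $117,420
Trebled: 3 × $117,420 = $352,260
Attorney fees: 20% of $352,260 = $70,452
Total before cap: $352,260 + $70,452 = $422,712
Cap at $655,700: $422,712 is within the cap, no reduction.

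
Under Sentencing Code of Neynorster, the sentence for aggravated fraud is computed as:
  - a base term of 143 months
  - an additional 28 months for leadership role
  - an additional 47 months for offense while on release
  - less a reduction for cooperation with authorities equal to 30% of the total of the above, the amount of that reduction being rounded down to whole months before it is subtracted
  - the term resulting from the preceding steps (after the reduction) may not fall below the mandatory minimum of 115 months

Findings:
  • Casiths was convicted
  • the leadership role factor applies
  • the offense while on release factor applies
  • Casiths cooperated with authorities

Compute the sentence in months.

Leadership role enhancement: +28 months
Offense while on release enhancement: +47 months
Adjusted term: 143 months + 28 months + 47 months = 218 months
Cooperation with authorities reduction: 30% of 218 months = 65 months (rounded down)
After reduction: 218 − 65 = 153 months
Minimum 115 months: 153 months meets the minimum, no increase.

153 months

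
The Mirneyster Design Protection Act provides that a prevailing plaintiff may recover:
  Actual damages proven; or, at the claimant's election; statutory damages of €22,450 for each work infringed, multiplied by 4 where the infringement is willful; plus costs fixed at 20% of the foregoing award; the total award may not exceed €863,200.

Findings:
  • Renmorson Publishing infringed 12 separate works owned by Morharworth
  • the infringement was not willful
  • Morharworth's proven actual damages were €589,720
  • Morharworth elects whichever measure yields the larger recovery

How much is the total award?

Award: €707,664

Statutory damages: 12 × €22,450 = €269,400
Infringement not willful: no ×4 enhancement.
Greater of actual damages (€589,720) or statutory damages (€269,400): €589,720
Costs: 20% of €589,720 = €117,944
Award plus costs: €589,720 + €117,944 = €707,664
Cap at €863,200: €707,664 is within the cap, no reduction.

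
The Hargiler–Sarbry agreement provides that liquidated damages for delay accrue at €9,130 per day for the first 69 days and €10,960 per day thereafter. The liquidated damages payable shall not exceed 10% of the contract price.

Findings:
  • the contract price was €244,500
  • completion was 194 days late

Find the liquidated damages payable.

Liquidated damages: €24,450

First 69 days: 69 × €9,130 = €629,970
Remaining days: (194 − 69) × €10,960 = €1,370,000
Accrued per-day damages: €629,970 + €1,370,000 = €1,999,970
Cap: 10% of €244,500 = €24,450
Cap at €24,450: €1,999,970 exceeds the cap → €24,450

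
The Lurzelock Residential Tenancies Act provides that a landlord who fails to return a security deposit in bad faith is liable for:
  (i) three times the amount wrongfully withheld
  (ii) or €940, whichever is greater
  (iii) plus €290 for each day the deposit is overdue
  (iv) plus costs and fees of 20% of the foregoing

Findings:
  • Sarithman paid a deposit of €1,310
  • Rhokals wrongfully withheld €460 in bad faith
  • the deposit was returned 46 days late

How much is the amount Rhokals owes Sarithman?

Trebled: 3 × €460 = €1,380
Minimum €940: €1,380 meets the minimum, no increase.
Late-return penalty: 46 × €290 = €13,340
Damages plus late penalty: €1,380 + €13,340 = €14,720
Costs and fees: 20% of €14,720 = €2,944
Total recovery: €14,720 + €2,944 = €17,664

Recovery: €17,664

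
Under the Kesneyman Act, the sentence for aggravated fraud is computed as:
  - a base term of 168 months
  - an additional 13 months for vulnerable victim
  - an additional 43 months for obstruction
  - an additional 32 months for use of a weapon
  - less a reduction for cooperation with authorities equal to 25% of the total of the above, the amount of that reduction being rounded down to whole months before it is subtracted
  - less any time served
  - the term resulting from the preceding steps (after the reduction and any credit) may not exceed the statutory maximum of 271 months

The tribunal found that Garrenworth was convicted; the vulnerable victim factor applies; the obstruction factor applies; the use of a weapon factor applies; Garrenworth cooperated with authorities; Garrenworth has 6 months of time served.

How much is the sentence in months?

186 months

Vulnerable victim enhancement: +13 months
Obstruction enhancement: +43 months
Use of a weapon enhancement: +32 months
Adjusted term: 168 months + 13 months + 43 months + 32 months = 256 months
Cooperation with authorities reduction: 25% of 256 months = 64 months (rounded down)
After reduction: 256 − 64 = 192 months
Less time served: 192 months − 6 months = 186 months
Cap at 271 months: 186 months is within the cap, no reduction.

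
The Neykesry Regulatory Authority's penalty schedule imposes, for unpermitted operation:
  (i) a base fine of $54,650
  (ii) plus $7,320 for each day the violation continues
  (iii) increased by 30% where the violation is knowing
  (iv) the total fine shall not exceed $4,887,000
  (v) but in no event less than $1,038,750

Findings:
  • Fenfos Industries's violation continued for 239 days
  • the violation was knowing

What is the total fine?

$2,345,369

Per-day component: 239 × $7,320 = $1,749,480
Base plus per-day: $54,650 + $1,749,480 = $1,804,130
Enhancement: 30% of $1,804,130 = $541,239
Enhanced fine: $1,804,130 + $541,239 = $2,345,369
Cap at $4,887,000: $2,345,369 is within the cap, no reduction.
Minimum $1,038,750: $2,345,369 meets the minimum, no increase.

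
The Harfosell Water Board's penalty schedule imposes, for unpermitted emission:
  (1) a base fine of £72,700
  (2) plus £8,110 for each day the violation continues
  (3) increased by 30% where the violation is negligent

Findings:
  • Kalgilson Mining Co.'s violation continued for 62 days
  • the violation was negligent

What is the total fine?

£748,176

Per-day component: 62 × £8,110 = £502,820
Base plus per-day: £72,700 + £502,820 = £575,520
Enhancement: 30% of £575,520 = £172,656
Enhanced fine: £575,520 + £172,656 = £748,176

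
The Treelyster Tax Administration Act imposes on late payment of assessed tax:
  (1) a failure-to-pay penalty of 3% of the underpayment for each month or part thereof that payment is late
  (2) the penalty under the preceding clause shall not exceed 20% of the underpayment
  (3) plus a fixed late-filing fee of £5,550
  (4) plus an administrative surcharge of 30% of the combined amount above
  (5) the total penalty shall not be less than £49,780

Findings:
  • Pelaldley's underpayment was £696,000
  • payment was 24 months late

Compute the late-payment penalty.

Accrued rate: 3% × 24 = 72%, capped at 20% → 20%
Failure-to-pay penalty: 20% of £696,000 = £139,200
Penalty before surcharge: £139,200 + £5,550 = £144,750
Administrative surcharge: 30% of £144,750 = £43,425
Total penalty: £144,750 + £43,425 = £188,175
Minimum £49,780: £188,175 meets the minimum, no increase.

£188,175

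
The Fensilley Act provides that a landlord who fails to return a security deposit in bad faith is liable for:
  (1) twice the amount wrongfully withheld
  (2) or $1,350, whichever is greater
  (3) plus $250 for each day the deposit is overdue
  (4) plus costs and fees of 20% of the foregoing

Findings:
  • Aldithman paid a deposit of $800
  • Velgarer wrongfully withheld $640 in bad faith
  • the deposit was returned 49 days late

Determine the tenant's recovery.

$16,320

Doubled: 2 × $640 = $1,280
Minimum $1,350: $1,280 is below the minimum → $1,350
Late-return penalty: 49 × $250 = $12,250
Damages plus late penalty: $1,350 + $12,250 = $13,600
Costs and fees: 20% of $13,600 = $2,720
Total recovery: $13,600 + $2,720 = $16,320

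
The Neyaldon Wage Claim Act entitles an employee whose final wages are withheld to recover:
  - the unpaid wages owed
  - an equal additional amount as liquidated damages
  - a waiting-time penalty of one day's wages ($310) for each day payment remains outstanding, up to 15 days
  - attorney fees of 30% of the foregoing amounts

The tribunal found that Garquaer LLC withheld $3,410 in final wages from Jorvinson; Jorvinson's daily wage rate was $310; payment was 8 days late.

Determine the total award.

$12,090

Liquidated damages (equal amount): $3,410
Penalty days: min(8, 15) = 8
Waiting-time penalty: 8 × $310 = $2,480
Subtotal: $3,410 + $3,410 + $2,480 = $9,300
Attorney fees: 30% of $9,300 = $2,790
Total award: $9,300 + $2,790 = $12,090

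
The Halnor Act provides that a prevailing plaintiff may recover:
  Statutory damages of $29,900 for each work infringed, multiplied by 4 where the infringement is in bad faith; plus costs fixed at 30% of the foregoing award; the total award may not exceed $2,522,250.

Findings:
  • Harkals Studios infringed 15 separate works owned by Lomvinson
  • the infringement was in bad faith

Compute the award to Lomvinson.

$2,332,200

Statutory damages: 15 × $29,900 = $448,500
Multiplied by 4: 4 × $448,500 = $1,794,000
Costs: 30% of $1,794,000 = $538,200
Award plus costs: $1,794,000 + $538,200 = $2,332,200
Cap at $2,522,250: $2,332,200 is within the cap, no reduction.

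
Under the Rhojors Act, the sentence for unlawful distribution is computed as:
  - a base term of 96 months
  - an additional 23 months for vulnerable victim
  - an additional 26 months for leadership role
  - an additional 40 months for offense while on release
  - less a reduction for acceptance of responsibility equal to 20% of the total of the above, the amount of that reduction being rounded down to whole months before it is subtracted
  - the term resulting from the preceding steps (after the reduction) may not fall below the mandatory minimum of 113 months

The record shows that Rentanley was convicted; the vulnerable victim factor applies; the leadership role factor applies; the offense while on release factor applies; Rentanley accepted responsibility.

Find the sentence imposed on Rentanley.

Sentence: 148 months

Vulnerable victim enhancement: +23 months
Leadership role enhancement: +26 months
Offense while on release enhancement: +40 months
Adjusted term: 96 months + 23 months + 26 months + 40 months = 185 months
Acceptance of responsibility reduction: 20% of 185 months = 37 months (rounded down)
After reduction: 185 − 37 = 148 months
Minimum 113 months: 148 months meets the minimum, no increase.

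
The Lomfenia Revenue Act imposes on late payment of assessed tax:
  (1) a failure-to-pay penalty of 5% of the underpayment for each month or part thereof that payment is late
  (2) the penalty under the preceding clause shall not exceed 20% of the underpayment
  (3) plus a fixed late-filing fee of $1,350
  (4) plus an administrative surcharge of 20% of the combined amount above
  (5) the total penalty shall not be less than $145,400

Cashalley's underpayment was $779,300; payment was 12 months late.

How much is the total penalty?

$188,652

Accrued rate: 5% × 12 = 60%, capped at 20% → 20%
Failure-to-pay penalty: 20% of $779,300 = $155,860
Penalty before surcharge: $155,860 + $1,350 = $157,210
Administrative surcharge: 20% of $157,210 = $31,442
Total penalty: $157,210 + $31,442 = $188,652
Minimum $145,400: $188,652 meets the minimum, no increase.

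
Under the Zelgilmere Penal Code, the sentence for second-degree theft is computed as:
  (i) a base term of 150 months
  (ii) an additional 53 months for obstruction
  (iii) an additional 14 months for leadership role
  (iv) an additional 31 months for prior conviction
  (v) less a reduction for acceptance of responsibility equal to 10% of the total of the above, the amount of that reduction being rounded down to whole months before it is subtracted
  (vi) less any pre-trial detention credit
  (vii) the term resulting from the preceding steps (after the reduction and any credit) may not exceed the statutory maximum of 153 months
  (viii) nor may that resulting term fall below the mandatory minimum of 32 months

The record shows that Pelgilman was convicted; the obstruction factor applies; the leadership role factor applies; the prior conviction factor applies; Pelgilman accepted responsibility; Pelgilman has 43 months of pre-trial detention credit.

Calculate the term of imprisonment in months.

Obstruction enhancement: +53 months
Leadership role enhancement: +14 months
Prior conviction enhancement: +31 months
Adjusted term: 150 months + 53 months + 14 months + 31 months = 248 months
Acceptance of responsibility reduction: 10% of 248 months = 24 months (rounded down)
After reduction: 248 − 24 = 224 months
Less pre-trial detention credit: 224 months − 43 months = 181 months
Cap at 153 months: 181 months exceeds the cap → 153 months
Minimum 32 months: 153 months meets the minimum, no increase.

153 months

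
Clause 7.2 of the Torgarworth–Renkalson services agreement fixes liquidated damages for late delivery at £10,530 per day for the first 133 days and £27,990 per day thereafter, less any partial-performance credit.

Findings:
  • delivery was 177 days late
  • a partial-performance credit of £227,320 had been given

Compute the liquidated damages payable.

Liquidated damages: £2,404,730

First 133 days: 133 × £10,530 = £1,400,490
Remaining days: (177 − 133) × £27,990 = £1,231,560
Accrued per-day damages: £1,400,490 + £1,231,560 = £2,632,050
Less partial-performance credit: £2,632,050 − £227,320 = £2,404,730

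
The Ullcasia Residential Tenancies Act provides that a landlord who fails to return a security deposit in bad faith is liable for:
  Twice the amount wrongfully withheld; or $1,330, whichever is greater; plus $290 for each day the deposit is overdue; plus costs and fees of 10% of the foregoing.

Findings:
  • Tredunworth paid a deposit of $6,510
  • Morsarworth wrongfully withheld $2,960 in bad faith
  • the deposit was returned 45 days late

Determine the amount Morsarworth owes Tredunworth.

Doubled: 2 × $2,960 = $5,920
Minimum $1,330: $5,920 meets the minimum, no increase.
Late-return penalty: 45 × $290 = $13,050
Damages plus late penalty: $5,920 + $13,050 = $18,970
Costs and fees: 10% of $18,970 = $1,897
Total recovery: $18,970 + $1,897 = $20,867

$20,867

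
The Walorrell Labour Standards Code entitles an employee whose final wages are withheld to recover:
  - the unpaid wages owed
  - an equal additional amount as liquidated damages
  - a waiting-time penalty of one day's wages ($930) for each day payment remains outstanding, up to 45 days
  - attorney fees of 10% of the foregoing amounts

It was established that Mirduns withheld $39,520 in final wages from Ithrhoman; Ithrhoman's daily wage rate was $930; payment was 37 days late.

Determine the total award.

Liquidated damages (equal amount): $39,520
Penalty days: min(37, 45) = 37
Waiting-time penalty: 37 × $930 = $34,410
Subtotal: $39,520 + $39,520 + $34,410 = $113,450
Attorney fees: 10% of $113,450 = $11,345
Total award: $113,450 + $11,345 = $124,795

Total award: $124,795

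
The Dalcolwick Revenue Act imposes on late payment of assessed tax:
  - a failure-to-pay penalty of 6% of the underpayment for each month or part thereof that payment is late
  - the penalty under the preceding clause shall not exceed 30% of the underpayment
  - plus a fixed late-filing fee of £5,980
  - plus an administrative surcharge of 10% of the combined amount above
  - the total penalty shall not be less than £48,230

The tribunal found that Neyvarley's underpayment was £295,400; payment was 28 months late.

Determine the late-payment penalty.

Accrued rate: 6% × 28 = 168%, capped at 30% → 30%
Failure-to-pay penalty: 30% of £295,400 = £88,620
Penalty before surcharge: £88,620 + £5,980 = £94,600
Administrative surcharge: 10% of £94,600 = £9,460
Total penalty: £94,600 + £9,460 = £104,060
Minimum £48,230: £104,060 meets the minimum, no increase.

£104,060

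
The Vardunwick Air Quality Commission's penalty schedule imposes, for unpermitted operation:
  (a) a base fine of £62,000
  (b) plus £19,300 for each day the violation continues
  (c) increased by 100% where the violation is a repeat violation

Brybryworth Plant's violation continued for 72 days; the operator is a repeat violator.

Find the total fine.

£2,903,200

Per-day component: 72 × £19,300 = £1,389,600
Base plus per-day: £62,000 + £1,389,600 = £1,451,600
Enhancement: 100% of £1,451,600 = £1,451,600
Enhanced fine: £1,451,600 + £1,451,600 = £2,903,200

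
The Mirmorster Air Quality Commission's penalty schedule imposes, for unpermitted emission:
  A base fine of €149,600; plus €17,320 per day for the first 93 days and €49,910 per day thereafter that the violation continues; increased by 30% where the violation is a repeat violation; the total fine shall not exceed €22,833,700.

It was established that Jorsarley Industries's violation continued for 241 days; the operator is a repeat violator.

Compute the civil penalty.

First 93 days: 93 × €17,320 = €1,610,760
Remaining days: (241 − 93) × €49,910 = €7,386,680
Per-day component: €1,610,760 + €7,386,680 = €8,997,440
Base plus per-day: €149,600 + €8,997,440 = €9,147,040
Enhancement: 30% of €9,147,040 = €2,744,112
Enhanced fine: €9,147,040 + €2,744,112 = €11,891,152
Cap at €22,833,700: €11,891,152 is within the cap, no reduction.

€11,891,152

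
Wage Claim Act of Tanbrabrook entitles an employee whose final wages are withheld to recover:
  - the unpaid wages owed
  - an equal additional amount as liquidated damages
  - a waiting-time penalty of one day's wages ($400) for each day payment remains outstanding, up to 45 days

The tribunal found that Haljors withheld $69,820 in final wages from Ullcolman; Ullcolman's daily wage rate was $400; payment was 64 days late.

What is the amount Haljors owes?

$157,640

Liquidated damages (equal amount): $69,820
Penalty days: min(64, 45) = 45
Waiting-time penalty: 45 × $400 = $18,000
Total award: $69,820 + $69,820 + $18,000 = $157,640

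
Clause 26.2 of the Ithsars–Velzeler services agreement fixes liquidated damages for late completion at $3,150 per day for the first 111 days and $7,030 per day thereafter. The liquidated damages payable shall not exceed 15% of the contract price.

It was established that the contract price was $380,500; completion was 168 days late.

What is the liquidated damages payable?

First 111 days: 111 × $3,150 = $349,650
Remaining days: (168 − 111) × $7,030 = $400,710
Accrued per-day damages: $349,650 + $400,710 = $750,360
Cap: 15% of $380,500 = $57,075
Cap at $57,075: $750,360 exceeds the cap → $57,075

$57,075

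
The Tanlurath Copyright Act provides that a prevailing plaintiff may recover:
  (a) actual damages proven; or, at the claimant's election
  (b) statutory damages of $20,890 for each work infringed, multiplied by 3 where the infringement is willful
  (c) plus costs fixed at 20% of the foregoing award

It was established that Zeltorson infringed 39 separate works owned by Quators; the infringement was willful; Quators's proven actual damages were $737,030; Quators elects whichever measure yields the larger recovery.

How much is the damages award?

Award: $2,932,956

Statutory damages: 39 × $20,890 = $814,710
Trebled: 3 × $814,710 = $2,444,130
Greater of actual damages ($737,030) or enhanced statutory damages ($2,444,130): $2,444,130
Costs: 20% of $2,444,130 = $488,826
Award plus costs: $2,444,130 + $488,826 = $2,932,956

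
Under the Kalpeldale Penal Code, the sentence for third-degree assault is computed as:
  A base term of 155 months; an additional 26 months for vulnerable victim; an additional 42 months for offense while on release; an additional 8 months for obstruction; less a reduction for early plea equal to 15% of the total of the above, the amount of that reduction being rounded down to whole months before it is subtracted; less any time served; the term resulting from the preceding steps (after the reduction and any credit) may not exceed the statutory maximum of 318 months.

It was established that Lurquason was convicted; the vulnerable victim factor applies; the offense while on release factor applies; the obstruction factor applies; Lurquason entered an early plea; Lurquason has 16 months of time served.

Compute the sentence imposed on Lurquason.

181 months

Vulnerable victim enhancement: +26 months
Offense while on release enhancement: +42 months
Obstruction enhancement: +8 months
Adjusted term: 155 months + 26 months + 42 months + 8 months = 231 months
Early plea reduction: 15% of 231 months = 34 months (rounded down)
After reduction: 231 − 34 = 197 months
Less time served: 197 months − 16 months = 181 months
Cap at 318 months: 181 months is within the cap, no reduction.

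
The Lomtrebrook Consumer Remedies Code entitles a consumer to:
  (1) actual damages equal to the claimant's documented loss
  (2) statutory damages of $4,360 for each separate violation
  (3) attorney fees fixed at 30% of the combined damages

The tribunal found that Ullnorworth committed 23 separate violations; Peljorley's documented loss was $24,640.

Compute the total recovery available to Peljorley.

Statutory damages: 23 × $4,360 = $100,280
Combined damages: $24,640 + $100,280 = $124,920
Attorney fees: 30% of $124,920 = $37,476
Total recovery: $124,920 + $37,476 = $162,396

$162,396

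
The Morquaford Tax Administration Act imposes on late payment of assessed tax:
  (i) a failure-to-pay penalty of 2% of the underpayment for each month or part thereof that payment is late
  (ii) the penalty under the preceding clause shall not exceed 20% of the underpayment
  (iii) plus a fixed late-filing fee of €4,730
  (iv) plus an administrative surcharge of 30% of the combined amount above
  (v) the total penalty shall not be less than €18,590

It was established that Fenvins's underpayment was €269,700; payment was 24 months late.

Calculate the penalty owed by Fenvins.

Accrued rate: 2% × 24 = 48%, capped at 20% → 20%
Failure-to-pay penalty: 20% of €269,700 = €53,940
Penalty before surcharge: €53,940 + €4,730 = €58,670
Administrative surcharge: 30% of €58,670 = €17,601
Total penalty: €58,670 + €17,601 = €76,271
Minimum €18,590: €76,271 meets the minimum, no increase.

€76,271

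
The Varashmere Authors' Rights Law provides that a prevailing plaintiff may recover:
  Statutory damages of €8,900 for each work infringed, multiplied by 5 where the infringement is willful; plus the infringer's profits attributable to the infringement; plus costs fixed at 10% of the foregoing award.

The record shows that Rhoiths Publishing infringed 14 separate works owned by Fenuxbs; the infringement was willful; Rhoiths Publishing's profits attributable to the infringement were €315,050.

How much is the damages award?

Statutory damages: 14 × €8,900 = €124,600
Multiplied by 5: 5 × €124,600 = €623,000
Combined award: €623,000 + €315,050 = €938,050
Costs: 10% of €938,050 = €93,805
Award plus costs: €938,050 + €93,805 = €1,031,855

€1,031,855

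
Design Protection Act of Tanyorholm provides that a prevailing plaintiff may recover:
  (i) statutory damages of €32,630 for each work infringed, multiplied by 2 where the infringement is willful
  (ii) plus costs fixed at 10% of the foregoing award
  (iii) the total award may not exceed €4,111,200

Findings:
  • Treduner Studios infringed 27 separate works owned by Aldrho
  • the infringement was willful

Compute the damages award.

€1,938,222

Statutory damages: 27 × €32,630 = €881,010
Doubled: 2 × €881,010 = €1,762,020
Costs: 10% of €1,762,020 = €176,202
Award plus costs: €1,762,020 + €176,202 = €1,938,222
Cap at €4,111,200: €1,938,222 is within the cap, no reduction.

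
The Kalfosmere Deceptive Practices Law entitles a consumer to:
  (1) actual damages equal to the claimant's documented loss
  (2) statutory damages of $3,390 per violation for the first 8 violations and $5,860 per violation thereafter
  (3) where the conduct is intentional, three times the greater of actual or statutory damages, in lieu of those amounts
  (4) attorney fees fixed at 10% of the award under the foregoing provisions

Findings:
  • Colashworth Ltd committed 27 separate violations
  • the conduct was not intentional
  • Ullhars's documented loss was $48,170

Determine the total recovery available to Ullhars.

First 8 violations: 8 × $3,390 = $27,120
Remaining violations: (27 − 8) × $5,860 = $111,340
Statutory damages: $27,120 + $111,340 = $138,460
Conduct not intentional: the in-lieu enhancement does not apply.
Actual plus statutory damages: $48,170 + $138,460 = $186,630
Attorney fees: 10% of $186,630 = $18,663
Total recovery: $186,630 + $18,663 = $205,293

$205,293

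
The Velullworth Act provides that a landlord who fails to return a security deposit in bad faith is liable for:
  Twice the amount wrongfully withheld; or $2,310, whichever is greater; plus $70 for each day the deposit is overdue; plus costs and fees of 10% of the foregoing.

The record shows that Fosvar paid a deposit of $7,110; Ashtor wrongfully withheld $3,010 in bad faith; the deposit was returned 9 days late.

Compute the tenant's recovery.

Doubled: 2 × $3,010 = $6,020
Minimum $2,310: $6,020 meets the minimum, no increase.
Late-return penalty: 9 × $70 = $630
Damages plus late penalty: $6,020 + $630 = $6,650
Costs and fees: 10% of $6,650 = $665
Total recovery: $6,650 + $665 = $7,315

$7,315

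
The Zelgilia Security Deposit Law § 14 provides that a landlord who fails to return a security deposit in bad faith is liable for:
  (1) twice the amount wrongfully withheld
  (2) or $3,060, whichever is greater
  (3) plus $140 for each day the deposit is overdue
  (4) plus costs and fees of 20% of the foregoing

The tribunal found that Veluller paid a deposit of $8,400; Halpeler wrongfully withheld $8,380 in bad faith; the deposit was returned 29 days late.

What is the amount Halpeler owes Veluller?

Recovery: $24,984

Doubled: 2 × $8,380 = $16,760
Minimum $3,060: $16,760 meets the minimum, no increase.
Late-return penalty: 29 × $140 = $4,060
Damages plus late penalty: $16,760 + $4,060 = $20,820
Costs and fees: 20% of $20,820 = $4,164
Total recovery: $20,820 + $4,164 = $24,984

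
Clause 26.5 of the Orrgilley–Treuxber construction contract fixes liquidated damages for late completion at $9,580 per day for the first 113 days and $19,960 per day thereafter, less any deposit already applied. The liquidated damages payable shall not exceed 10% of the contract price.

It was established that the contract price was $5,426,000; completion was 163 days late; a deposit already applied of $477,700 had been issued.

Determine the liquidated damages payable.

First 113 days: 113 × $9,580 = $1,082,540
Remaining days: (163 − 113) × $19,960 = $998,000
Accrued per-day damages: $1,082,540 + $998,000 = $2,080,540
Less deposit already applied: $2,080,540 − $477,700 = $1,602,840
Cap: 10% of $5,426,000 = $542,600
Cap at $542,600: $1,602,840 exceeds the cap → $542,600

$542,600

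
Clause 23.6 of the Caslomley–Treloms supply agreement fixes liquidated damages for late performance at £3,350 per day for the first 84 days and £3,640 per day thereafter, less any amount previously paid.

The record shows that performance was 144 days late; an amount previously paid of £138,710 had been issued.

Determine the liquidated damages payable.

£361,090

First 84 days: 84 × £3,350 = £281,400
Remaining days: (144 − 84) × £3,640 = £218,400
Accrued per-day damages: £281,400 + £218,400 = £499,800
Less amount previously paid: £499,800 − £138,710 = £361,090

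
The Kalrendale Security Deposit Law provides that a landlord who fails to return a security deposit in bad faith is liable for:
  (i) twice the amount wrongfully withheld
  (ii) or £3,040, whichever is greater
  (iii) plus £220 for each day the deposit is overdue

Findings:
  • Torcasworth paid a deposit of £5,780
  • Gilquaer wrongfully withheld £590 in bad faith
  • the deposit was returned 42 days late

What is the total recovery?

£12,280

Doubled: 2 × £590 = £1,180
Minimum £3,040: £1,180 is below the minimum → £3,040
Late-return penalty: 42 × £220 = £9,240
Damages plus late penalty: £3,040 + £9,240 = £12,280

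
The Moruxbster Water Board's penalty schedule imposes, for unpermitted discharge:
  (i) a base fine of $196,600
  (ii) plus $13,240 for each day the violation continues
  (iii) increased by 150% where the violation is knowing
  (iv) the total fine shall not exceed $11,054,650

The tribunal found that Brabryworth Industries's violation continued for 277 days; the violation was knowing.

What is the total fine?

$9,660,200

Per-day component: 277 × $13,240 = $3,667,480
Base plus per-day: $196,600 + $3,667,480 = $3,864,080
Enhancement: 150% of $3,864,080 = $5,796,120
Enhanced fine: $3,864,080 + $5,796,120 = $9,660,200
Cap at $11,054,650: $9,660,200 is within the cap, no reduction.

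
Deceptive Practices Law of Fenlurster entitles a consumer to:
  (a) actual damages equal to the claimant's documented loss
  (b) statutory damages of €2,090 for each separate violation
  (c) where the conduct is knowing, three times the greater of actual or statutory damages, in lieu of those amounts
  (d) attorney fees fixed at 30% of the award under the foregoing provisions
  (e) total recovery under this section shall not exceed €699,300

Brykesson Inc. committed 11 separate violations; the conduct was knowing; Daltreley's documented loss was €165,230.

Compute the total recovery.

Total recovery: €644,397

Statutory damages: 11 × €2,090 = €22,990
Greater of actual damages (€165,230) or statutory damages (€22,990): €165,230
Trebled: 3 × €165,230 = €495,690
Attorney fees: 30% of €495,690 = €148,707
Total before cap: €495,690 + €148,707 = €644,397
Cap at €699,300: €644,397 is within the cap, no reduction.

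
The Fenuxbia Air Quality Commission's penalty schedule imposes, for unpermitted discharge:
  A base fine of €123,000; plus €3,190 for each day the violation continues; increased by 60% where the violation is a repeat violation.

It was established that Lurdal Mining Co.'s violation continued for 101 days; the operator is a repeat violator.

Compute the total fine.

€712,304

Per-day component: 101 × €3,190 = €322,190
Base plus per-day: €123,000 + €322,190 = €445,190
Enhancement: 60% of €445,190 = €267,114
Enhanced fine: €445,190 + €267,114 = €712,304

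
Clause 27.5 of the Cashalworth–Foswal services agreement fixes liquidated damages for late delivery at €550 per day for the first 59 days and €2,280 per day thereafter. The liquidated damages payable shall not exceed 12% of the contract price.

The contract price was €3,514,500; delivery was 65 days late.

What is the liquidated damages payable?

First 59 days: 59 × €550 = €32,450
Remaining days: (65 − 59) × €2,280 = €13,680
Accrued per-day damages: €32,450 + €13,680 = €46,130
Cap: 12% of €3,514,500 = €421,740
Cap at €421,740: €46,130 is within the cap, no reduction.

€46,130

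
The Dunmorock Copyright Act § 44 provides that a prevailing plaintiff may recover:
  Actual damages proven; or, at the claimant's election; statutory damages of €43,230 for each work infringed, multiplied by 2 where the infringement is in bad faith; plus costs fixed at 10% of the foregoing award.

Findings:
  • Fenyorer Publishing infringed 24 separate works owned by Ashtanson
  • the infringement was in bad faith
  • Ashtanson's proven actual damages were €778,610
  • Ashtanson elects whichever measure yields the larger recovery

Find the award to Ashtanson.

€2,282,544

Statutory damages: 24 × €43,230 = €1,037,520
Doubled: 2 × €1,037,520 = €2,075,040
Greater of actual damages (€778,610) or enhanced statutory damages (€2,075,040): €2,075,040
Costs: 10% of €2,075,040 = €207,504
Award plus costs: €2,075,040 + €207,504 = €2,282,544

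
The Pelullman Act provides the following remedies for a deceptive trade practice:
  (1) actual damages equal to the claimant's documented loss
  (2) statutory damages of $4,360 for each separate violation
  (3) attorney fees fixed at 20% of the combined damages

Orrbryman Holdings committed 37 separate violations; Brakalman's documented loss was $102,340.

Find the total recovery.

Statutory damages: 37 × $4,360 = $161,320
Combined damages: $102,340 + $161,320 = $263,660
Attorney fees: 20% of $263,660 = $52,732
Total recovery: $263,660 + $52,732 = $316,392

$316,392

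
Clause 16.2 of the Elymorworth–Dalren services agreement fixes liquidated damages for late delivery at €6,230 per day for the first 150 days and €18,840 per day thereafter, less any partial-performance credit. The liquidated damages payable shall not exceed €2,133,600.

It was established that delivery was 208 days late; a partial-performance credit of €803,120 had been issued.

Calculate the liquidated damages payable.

€1,224,100

First 150 days: 150 × €6,230 = €934,500
Remaining days: (208 − 150) × €18,840 = €1,092,720
Accrued per-day damages: €934,500 + €1,092,720 = €2,027,220
Less partial-performance credit: €2,027,220 − €803,120 = €1,224,100
Cap at €2,133,600: €1,224,100 is within the cap, no reduction.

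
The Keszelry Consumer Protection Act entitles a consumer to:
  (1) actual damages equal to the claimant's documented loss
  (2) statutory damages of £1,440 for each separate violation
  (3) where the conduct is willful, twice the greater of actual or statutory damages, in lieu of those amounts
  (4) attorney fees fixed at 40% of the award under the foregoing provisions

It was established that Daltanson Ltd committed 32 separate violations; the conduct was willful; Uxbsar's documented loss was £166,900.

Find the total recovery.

Statutory damages: 32 × £1,440 = £46,080
Greater of actual damages (£166,900) or statutory damages (£46,080): £166,900
Doubled: 2 × £166,900 = £333,800
Attorney fees: 40% of £333,800 = £133,520
Total recovery: £333,800 + £133,520 = £467,320

Total recovery: £467,320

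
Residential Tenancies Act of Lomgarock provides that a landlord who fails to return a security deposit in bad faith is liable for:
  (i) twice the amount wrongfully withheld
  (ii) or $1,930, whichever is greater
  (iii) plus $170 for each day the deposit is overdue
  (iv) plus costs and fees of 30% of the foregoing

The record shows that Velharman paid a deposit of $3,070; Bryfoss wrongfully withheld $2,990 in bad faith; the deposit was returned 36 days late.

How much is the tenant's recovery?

Doubled: 2 × $2,990 = $5,980
Minimum $1,930: $5,980 meets the minimum, no increase.
Late-return penalty: 36 × $170 = $6,120
Damages plus late penalty: $5,980 + $6,120 = $12,100
Costs and fees: 30% of $12,100 = $3,630
Total recovery: $12,100 + $3,630 = $15,730

$15,730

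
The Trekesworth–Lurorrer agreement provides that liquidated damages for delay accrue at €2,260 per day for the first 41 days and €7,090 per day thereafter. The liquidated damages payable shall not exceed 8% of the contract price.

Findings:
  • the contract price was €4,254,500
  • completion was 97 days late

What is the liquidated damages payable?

€340,360

First 41 days: 41 × €2,260 = €92,660
Remaining days: (97 − 41) × €7,090 = €397,040
Accrued per-day damages: €92,660 + €397,040 = €489,700
Cap: 8% of €4,254,500 = €340,360
Cap at €340,360: €489,700 exceeds the cap → €340,360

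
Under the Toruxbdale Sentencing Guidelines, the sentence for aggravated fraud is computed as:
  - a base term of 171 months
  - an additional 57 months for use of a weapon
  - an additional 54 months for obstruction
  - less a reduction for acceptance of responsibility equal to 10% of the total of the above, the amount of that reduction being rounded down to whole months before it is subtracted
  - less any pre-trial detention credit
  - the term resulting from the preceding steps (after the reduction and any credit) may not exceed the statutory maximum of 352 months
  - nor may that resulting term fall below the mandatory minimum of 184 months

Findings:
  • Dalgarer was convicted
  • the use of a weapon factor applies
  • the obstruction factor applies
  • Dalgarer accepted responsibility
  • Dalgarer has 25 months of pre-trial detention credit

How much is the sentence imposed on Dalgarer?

229 months

Use of a weapon enhancement: +57 months
Obstruction enhancement: +54 months
Adjusted term: 171 months + 57 months + 54 months = 282 months
Acceptance of responsibility reduction: 10% of 282 months = 28 months (rounded down)
After reduction: 282 − 28 = 254 months
Less pre-trial detention credit: 254 months − 25 months = 229 months
Cap at 352 months: 229 months is within the cap, no reduction.
Minimum 184 months: 229 months meets the minimum, no increase.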